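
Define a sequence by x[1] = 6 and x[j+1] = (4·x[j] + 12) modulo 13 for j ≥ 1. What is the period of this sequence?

Computing terms: x[1] = 6,  x[2] = 10,  x[3] = 0,  x[4] = 12,  x[5] = 8,  x[6] = 5,  x[7] = 6.
The sequence repeats with period 6.

6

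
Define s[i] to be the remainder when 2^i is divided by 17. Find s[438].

Listing terms: s[1] = 2,  s[2] = 4,  s[3] = 8,  s[4] = 16,  s[5] = 15,  s[6] = 13,  s[7] = 9,  s[8] = 1,  s[9] = 2.
Since s[9] = s[1] = 2, the sequence is periodic with period 8.
So s[438] = s[1 + ((438-1) mod 8)] = s[6] = 13.

13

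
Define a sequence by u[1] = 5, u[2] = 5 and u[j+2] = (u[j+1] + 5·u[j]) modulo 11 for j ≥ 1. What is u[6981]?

We have u[1] = 5, u[2] = 5, u[3] = 8, u[4] = 0, u[5] = 7, u[6] = 7, u[7] = 9, u[8] = 0, u[9] = 1, u[10] = 1, u[11] = 6, u[12] = 0, u[13] = 8, u[14] = 8, u[15] = 4, u[16] = 0, u[17] = 9, u[18] = 9, u[19] = 10, u[20] = 0, u[21] = 6, u[22] = 6, u[23] = 3, u[24] = 0, u[25] = 4, u[26] = 4, u[27] = 2, u[28] = 0, u[29] = 10, u[30] = 10, u[31] = 5, u[32] = 0, u[33] = 3, u[34] = 3, u[35] = 7, u[36] = 0, u[37] = 2, u[38] = 2, u[39] = 1, u[40] = 0, u[41] = 5, u[42] = 5.
Since (u[41], u[42]) = (u[1], u[2]) = (5, 5) (two consecutive terms determine the rest), the sequence is periodic with period 40.
So u[6981] = u[1 + ((6981-1) mod 40)] = u[21] = 6.

6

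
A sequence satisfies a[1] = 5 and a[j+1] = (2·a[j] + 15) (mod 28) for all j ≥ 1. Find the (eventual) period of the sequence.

3

Listing terms: a[1] = 5,  a[2] = 25,  a[3] = 9,  a[4] = 5.
Since a[4] = a[1] = 5, the sequence is periodic with period 3.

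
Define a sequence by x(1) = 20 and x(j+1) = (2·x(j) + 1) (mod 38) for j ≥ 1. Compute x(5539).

Computing terms: x(1) = 20; x(2) = 3; x(3) = 7; x(4) = 15; x(5) = 31; x(6) = 25; x(7) = 13; x(8) = 27; x(9) = 17; x(10) = 35; x(11) = 33; x(12) = 29; x(13) = 21; x(14) = 5; x(15) = 11; x(16) = 23; x(17) = 9; x(18) = 19; x(19) = 1; x(20) = 3.
Since x(20) = x(2) = 3, the sequence is eventually periodic: after a pre-period of length 1 it cycles with period 18.
For j ≥ 2, x(j) depends only on (j - 2) mod 18. (5539 - 2) mod 18 = 11, so x(5539) = x(13) = 21.

21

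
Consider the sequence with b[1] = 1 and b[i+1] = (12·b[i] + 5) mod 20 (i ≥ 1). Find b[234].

17

Computing terms: b[1] = 1, b[2] = 17, b[3] = 9, b[4] = 13, b[5] = 1.
The sequence repeats with period 4.
(234 - 1) mod 4 = 1, so b[234] = b[2] = 17.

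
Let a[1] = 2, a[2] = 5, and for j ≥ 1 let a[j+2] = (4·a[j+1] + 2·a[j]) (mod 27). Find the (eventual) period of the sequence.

18

Computing terms: a[1] = 2; a[2] = 5; a[3] = 24; a[4] = 25; a[5] = 13; a[6] = 21; a[7] = 2; a[8] = 23; a[9] = 15; a[10] = 25; a[11] = 22; a[12] = 3; a[13] = 2; a[14] = 14; a[15] = 6; a[16] = 25; a[17] = 4; a[18] = 12; a[19] = 2; a[20] = 5.
The sequence repeats with period 18.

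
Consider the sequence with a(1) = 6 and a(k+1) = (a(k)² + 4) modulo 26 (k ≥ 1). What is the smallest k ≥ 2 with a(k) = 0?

Computing terms: a(1) = 6; a(2) = 14; a(3) = 18; a(4) = 16; a(5) = 0; a(6) = 4; a(7) = 20; a(8) = 14.
Since a(8) = a(2) = 14, the sequence is eventually periodic: after a pre-period of length 1 it cycles with period 6.
The value 0 first appears (with k ≥ 2) at a(5).

5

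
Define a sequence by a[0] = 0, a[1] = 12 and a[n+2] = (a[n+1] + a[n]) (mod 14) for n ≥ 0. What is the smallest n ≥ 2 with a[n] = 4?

5

Listing terms: a[0] = 0, a[1] = 12, a[2] = 12, a[3] = 10, a[4] = 8, a[5] = 4, a[6] = 12, a[7] = 2, a[8] = 0, a[9] = 2, a[10] = 2, a[11] = 4, a[12] = 6, a[13] = 10, a[14] = 2, a[15] = 12, a[16] = 0, a[17] = 12.
The sequence repeats with period 16.
The value 4 first appears (with n ≥ 2) at a[5].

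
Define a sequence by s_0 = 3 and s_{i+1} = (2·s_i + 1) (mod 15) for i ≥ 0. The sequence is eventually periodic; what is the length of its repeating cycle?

Listing terms: s_0 = 3; s_1 = 7; s_2 = 0; s_3 = 1; s_4 = 3.
Since s_4 = s_0 = 3, the sequence is periodic with period 4.

4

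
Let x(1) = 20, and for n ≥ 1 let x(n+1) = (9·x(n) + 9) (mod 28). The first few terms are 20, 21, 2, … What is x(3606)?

9

Listing terms: x(1) = 20, x(2) = 21, x(3) = 2, x(4) = 27, x(5) = 0, x(6) = 9, x(7) = 6, x(8) = 7, x(9) = 16, x(10) = 13, x(11) = 14, x(12) = 23, x(13) = 20.
The sequence repeats with period 12.
(3606 - 1) mod 12 = 5, so x(3606) = x(6) = 9.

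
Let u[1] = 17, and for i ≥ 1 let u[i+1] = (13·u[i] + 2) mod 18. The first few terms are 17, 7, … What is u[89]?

1

Listing terms: u[1] = 17,  u[2] = 7,  u[3] = 3,  u[4] = 5,  u[5] = 13,  u[6] = 9,  u[7] = 11,  u[8] = 1,  u[9] = 15,  u[10] = 17.
The sequence repeats with period 9.
So u[89] = u[1 + ((89-1) mod 9)] = u[8] = 1.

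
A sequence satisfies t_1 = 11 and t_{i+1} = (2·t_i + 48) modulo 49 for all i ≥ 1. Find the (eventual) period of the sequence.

21

We have t_1 = 11, t_2 = 21, t_3 = 41, t_4 = 32, t_5 = 14, t_6 = 27, t_7 = 4, t_8 = 7, t_9 = 13, t_{10} = 25, t_{11} = 0, t_{12} = 48, t_{13} = 46, t_{14} = 42, t_{15} = 34, t_{16} = 18, t_{17} = 35, t_{18} = 20, t_{19} = 39, t_{20} = 28, t_{21} = 6, t_{22} = 11.
Since t_{22} = t_1 = 11, the sequence is periodic with period 21.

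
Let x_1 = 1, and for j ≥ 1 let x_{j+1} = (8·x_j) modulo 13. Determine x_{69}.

1

Listing terms: x_1 = 1; x_2 = 8; x_3 = 12; x_4 = 5; x_5 = 1.
The sequence repeats with period 4.
(69 - 1) mod 4 = 0, so x_{69} = x_1 = 1.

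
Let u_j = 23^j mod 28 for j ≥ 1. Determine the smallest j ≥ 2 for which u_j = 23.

u_1 = 23; u_2 = 25; u_3 = 15; u_4 = 9; u_5 = 11; u_6 = 1; u_7 = 23.
Since u_7 = u_1 = 23, the sequence is periodic with period 6.
The value 23 next appears (with j ≥ 2) at u_7.

7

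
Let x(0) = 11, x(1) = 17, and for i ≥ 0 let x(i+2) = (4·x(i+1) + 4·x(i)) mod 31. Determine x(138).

x(0) = 11,  x(1) = 17,  x(2) = 19,  x(3) = 20,  x(4) = 1,  x(5) = 22,  x(6) = 30,  x(7) = 22,  x(8) = 22,  x(9) = 21,  x(10) = 17,  x(11) = 28,  x(12) = 25,  x(13) = 26,  x(14) = 18,  x(15) = 21,  x(16) = 1,  x(17) = 26,  x(18) = 15,  x(19) = 9,  x(20) = 3,  x(21) = 17,  x(22) = 18,  x(23) = 16,  x(24) = 12,  x(25) = 19,  x(26) = 0,  x(27) = 14,  x(28) = 25,  x(29) = 1,  x(30) = 11,  x(31) = 17.
The sequence repeats with period 30.
(138 - 0) mod 30 = 18, so x(138) = x(18) = 15.

15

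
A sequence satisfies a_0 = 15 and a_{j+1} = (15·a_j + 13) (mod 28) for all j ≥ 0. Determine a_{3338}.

a_0 = 15, a_1 = 14, a_2 = 27, a_3 = 26, a_4 = 11, a_5 = 10, a_6 = 23, a_7 = 22, a_8 = 7, a_9 = 6, a_{10} = 19, a_{11} = 18, a_{12} = 3, a_{13} = 2, a_{14} = 15.
The sequence repeats with period 14.
(3338 - 0) mod 14 = 6, so a_{3338} = a_6 = 23.

23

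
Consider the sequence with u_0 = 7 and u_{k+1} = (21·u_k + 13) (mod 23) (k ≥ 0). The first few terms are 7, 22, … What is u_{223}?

u_0 = 7,  u_1 = 22,  u_2 = 15,  u_3 = 6,  u_4 = 1,  u_5 = 11,  u_6 = 14,  u_7 = 8,  u_8 = 20,  u_9 = 19,  u_{10} = 21,  u_{11} = 17,  u_{12} = 2,  u_{13} = 9,  u_{14} = 18,  u_{15} = 0,  u_{16} = 13,  u_{17} = 10,  u_{18} = 16,  u_{19} = 4,  u_{20} = 5,  u_{21} = 3,  u_{22} = 7.
The sequence repeats with period 22.
So u_{223} = u_{0 + ((223-0) mod 22)} = u_3 = 6.

6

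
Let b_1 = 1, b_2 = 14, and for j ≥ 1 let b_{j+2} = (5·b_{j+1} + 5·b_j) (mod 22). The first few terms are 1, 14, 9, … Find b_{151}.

1

We have b_1 = 1,  b_2 = 14,  b_3 = 9,  b_4 = 5,  b_5 = 4,  b_6 = 1,  b_7 = 3,  b_8 = 20,  b_9 = 5,  b_{10} = 15,  b_{11} = 12,  b_{12} = 3,  b_{13} = 9,  b_{14} = 16,  b_{15} = 15,  b_{16} = 1,  b_{17} = 14.
Since (b_{16}, b_{17}) = (b_1, b_2) = (1, 14) (two consecutive terms determine the rest), the sequence is periodic with period 15.
So b_{151} = b_{1 + ((151-1) mod 15)} = b_1 = 1.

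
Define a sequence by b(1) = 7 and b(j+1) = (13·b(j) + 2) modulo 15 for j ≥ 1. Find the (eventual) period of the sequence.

Listing terms: b(1) = 7, b(2) = 3, b(3) = 11, b(4) = 10, b(5) = 12, b(6) = 8, b(7) = 1, b(8) = 0, b(9) = 2, b(10) = 13, b(11) = 6, b(12) = 5, b(13) = 7.
Since b(13) = b(1) = 7, the sequence is periodic with period 12.

12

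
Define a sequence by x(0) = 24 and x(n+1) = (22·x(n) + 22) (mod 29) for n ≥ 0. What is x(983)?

22

x(0) = 24, x(1) = 28, x(2) = 0, x(3) = 22, x(4) = 13, x(5) = 18, x(6) = 12, x(7) = 25, x(8) = 21, x(9) = 20, x(10) = 27, x(11) = 7, x(12) = 2, x(13) = 8, x(14) = 24.
The sequence repeats with period 14.
(983 - 0) mod 14 = 3, so x(983) = x(3) = 22.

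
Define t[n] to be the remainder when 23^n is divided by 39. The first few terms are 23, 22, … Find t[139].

23

Listing terms: t[1] = 23, t[2] = 22, t[3] = 38, t[4] = 16, t[5] = 17, t[6] = 1, t[7] = 23.
The sequence repeats with period 6.
(139 - 1) mod 6 = 0, so t[139] = t[1] = 23.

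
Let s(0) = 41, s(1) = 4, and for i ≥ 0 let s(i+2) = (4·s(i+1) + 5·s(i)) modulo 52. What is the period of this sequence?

We have s(0) = 41; s(1) = 4; s(2) = 13; s(3) = 20; s(4) = 41; s(5) = 4.
Since (s(4), s(5)) = (s(0), s(1)) = (41, 4) (two consecutive terms determine the rest), the sequence is periodic with period 4.

4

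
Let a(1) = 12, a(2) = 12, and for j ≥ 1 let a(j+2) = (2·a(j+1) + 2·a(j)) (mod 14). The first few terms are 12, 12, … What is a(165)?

Computing terms: a(1) = 12,  a(2) = 12,  a(3) = 6,  a(4) = 8,  a(5) = 0,  a(6) = 2,  a(7) = 4,  a(8) = 12,  a(9) = 4,  a(10) = 4,  a(11) = 2,  a(12) = 12,  a(13) = 0,  a(14) = 10,  a(15) = 6,  a(16) = 4,  a(17) = 6,  a(18) = 6,  a(19) = 10,  a(20) = 4,  a(21) = 0,  a(22) = 8,  a(23) = 2,  a(24) = 6,  a(25) = 2,  a(26) = 2,  a(27) = 8,  a(28) = 6,  a(29) = 0,  a(30) = 12,  a(31) = 10,  a(32) = 2,  a(33) = 10,  a(34) = 10,  a(35) = 12,  a(36) = 2,  a(37) = 0,  a(38) = 4,  a(39) = 8,  a(40) = 10,  a(41) = 8,  a(42) = 8,  a(43) = 4,  a(44) = 10,  a(45) = 0,  a(46) = 6,  a(47) = 12,  a(48) = 8,  a(49) = 12,  a(50) = 12.
The sequence repeats with period 48.
(165 - 1) mod 48 = 20, so a(165) = a(21) = 0.

0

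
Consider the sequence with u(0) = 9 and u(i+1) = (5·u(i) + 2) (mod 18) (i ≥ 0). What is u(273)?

Listing terms: u(0) = 9; u(1) = 11; u(2) = 3; u(3) = 17; u(4) = 15; u(5) = 5; u(6) = 9.
The sequence repeats with period 6.
(273 - 0) mod 6 = 3, so u(273) = u(3) = 17.

17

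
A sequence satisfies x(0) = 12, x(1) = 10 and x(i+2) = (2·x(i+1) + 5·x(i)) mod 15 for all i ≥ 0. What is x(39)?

Computing terms: x(0) = 12,  x(1) = 10,  x(2) = 5,  x(3) = 0,  x(4) = 10,  x(5) = 5.
Since (x(4), x(5)) = (x(1), x(2)) = (10, 5) (two consecutive terms determine the rest), the sequence is eventually periodic: after a pre-period of length 1 it cycles with period 3.
For i ≥ 1, x(i) depends only on (i - 1) mod 3. (39 - 1) mod 3 = 2, so x(39) = x(3) = 0.

0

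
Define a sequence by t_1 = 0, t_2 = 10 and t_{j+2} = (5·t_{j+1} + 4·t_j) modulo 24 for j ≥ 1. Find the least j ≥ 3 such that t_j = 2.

Listing terms: t_1 = 0; t_2 = 10; t_3 = 2; t_4 = 2; t_5 = 18; t_6 = 2; t_7 = 10; t_8 = 10; t_9 = 18; t_{10} = 10; t_{11} = 2.
Since (t_{10}, t_{11}) = (t_2, t_3) = (10, 2) (two consecutive terms determine the rest), the sequence is eventually periodic: after a pre-period of length 1 it cycles with period 8.
The value 2 first appears (with j ≥ 3) at t_3.

3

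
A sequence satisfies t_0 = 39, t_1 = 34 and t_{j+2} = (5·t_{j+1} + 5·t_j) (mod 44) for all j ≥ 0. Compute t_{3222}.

35

We have t_0 = 39; t_1 = 34; t_2 = 13; t_3 = 15; t_4 = 8; t_5 = 27; t_6 = 43; t_7 = 42; t_8 = 29; t_9 = 3; t_{10} = 28; t_{11} = 23; t_{12} = 35; t_{13} = 26; t_{14} = 41; t_{15} = 27; t_{16} = 32; t_{17} = 31; t_{18} = 7; t_{19} = 14; t_{20} = 17; t_{21} = 23; t_{22} = 24; t_{23} = 15; t_{24} = 19; t_{25} = 38; t_{26} = 21; t_{27} = 31; t_{28} = 40; t_{29} = 3; t_{30} = 39; t_{31} = 34.
Since (t_{30}, t_{31}) = (t_0, t_1) = (39, 34) (two consecutive terms determine the rest), the sequence is periodic with period 30.
So t_{3222} = t_{0 + ((3222-0) mod 30)} = t_{12} = 35.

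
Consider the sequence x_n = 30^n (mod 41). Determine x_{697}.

Computing terms: x_1 = 30, x_2 = 39, x_3 = 22, x_4 = 4, x_5 = 38, x_6 = 33, x_7 = 6, x_8 = 16, x_9 = 29, x_{10} = 9, x_{11} = 24, x_{12} = 23, x_{13} = 34, x_{14} = 36, x_{15} = 14, x_{16} = 10, x_{17} = 13, x_{18} = 21, x_{19} = 15, x_{20} = 40, x_{21} = 11, x_{22} = 2, x_{23} = 19, x_{24} = 37, x_{25} = 3, x_{26} = 8, x_{27} = 35, x_{28} = 25, x_{29} = 12, x_{30} = 32, x_{31} = 17, x_{32} = 18, x_{33} = 7, x_{34} = 5, x_{35} = 27, x_{36} = 31, x_{37} = 28, x_{38} = 20, x_{39} = 26, x_{40} = 1, x_{41} = 30.
The sequence repeats with period 40.
So x_{697} = x_{1 + ((697-1) mod 40)} = x_{17} = 13.

13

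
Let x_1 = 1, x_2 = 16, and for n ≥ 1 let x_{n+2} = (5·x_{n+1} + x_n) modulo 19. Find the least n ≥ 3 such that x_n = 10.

x_1 = 1; x_2 = 16; x_3 = 5; x_4 = 3; x_5 = 1; x_6 = 8; x_7 = 3; x_8 = 4; x_9 = 4; x_{10} = 5; x_{11} = 10; x_{12} = 17; x_{13} = 0; x_{14} = 17; x_{15} = 9; x_{16} = 5; x_{17} = 15; x_{18} = 4; x_{19} = 16; x_{20} = 8; x_{21} = 18; x_{22} = 3; x_{23} = 14; x_{24} = 16; x_{25} = 18; x_{26} = 11; x_{27} = 16; x_{28} = 15; x_{29} = 15; x_{30} = 14; x_{31} = 9; x_{32} = 2; x_{33} = 0; x_{34} = 2; x_{35} = 10; x_{36} = 14; x_{37} = 4; x_{38} = 15; x_{39} = 3; x_{40} = 11; x_{41} = 1; x_{42} = 16.
Since (x_{41}, x_{42}) = (x_1, x_2) = (1, 16) (two consecutive terms determine the rest), the sequence is periodic with period 40.
The value 10 first appears (with n ≥ 3) at x_{11}.

11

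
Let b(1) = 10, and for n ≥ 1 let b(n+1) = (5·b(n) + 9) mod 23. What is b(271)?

21

b(1) = 10, b(2) = 13, b(3) = 5, b(4) = 11, b(5) = 18, b(6) = 7, b(7) = 21, b(8) = 22, b(9) = 4, b(10) = 6, b(11) = 16, b(12) = 20, b(13) = 17, b(14) = 2, b(15) = 19, b(16) = 12, b(17) = 0, b(18) = 9, b(19) = 8, b(20) = 3, b(21) = 1, b(22) = 14, b(23) = 10.
The sequence repeats with period 22.
(271 - 1) mod 22 = 6, so b(271) = b(7) = 21.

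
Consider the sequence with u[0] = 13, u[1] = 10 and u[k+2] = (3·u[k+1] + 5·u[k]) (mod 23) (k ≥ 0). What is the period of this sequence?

22

u[0] = 13; u[1] = 10; u[2] = 3; u[3] = 13; u[4] = 8; u[5] = 20; u[6] = 8; u[7] = 9; u[8] = 21; u[9] = 16; u[10] = 15; u[11] = 10; u[12] = 13; u[13] = 20; u[14] = 10; u[15] = 15; u[16] = 3; u[17] = 15; u[18] = 14; u[19] = 2; u[20] = 7; u[21] = 8; u[22] = 13; u[23] = 10.
The sequence repeats with period 22.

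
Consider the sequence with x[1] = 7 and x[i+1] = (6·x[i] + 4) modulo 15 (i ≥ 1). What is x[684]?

4

Listing terms: x[1] = 7, x[2] = 1, x[3] = 10, x[4] = 4, x[5] = 13, x[6] = 7.
Since x[6] = x[1] = 7, the sequence is periodic with period 5.
So x[684] = x[1 + ((684-1) mod 5)] = x[4] = 4.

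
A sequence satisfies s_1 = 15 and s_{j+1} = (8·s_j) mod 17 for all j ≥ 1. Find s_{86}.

16

s_1 = 15, s_2 = 1, s_3 = 8, s_4 = 13, s_5 = 2, s_6 = 16, s_7 = 9, s_8 = 4, s_9 = 15.
The sequence repeats with period 8.
So s_{86} = s_{1 + ((86-1) mod 8)} = s_6 = 16.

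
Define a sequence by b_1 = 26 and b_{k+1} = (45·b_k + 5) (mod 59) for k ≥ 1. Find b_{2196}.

31

We have b_1 = 26,  b_2 = 54,  b_3 = 16,  b_4 = 17,  b_5 = 3,  b_6 = 22,  b_7 = 51,  b_8 = 58,  b_9 = 19,  b_{10} = 34,  b_{11} = 1,  b_{12} = 50,  b_{13} = 13,  b_{14} = 0,  b_{15} = 5,  b_{16} = 53,  b_{17} = 30,  b_{18} = 57,  b_{19} = 33,  b_{20} = 15,  b_{21} = 31,  b_{22} = 43,  b_{23} = 52,  b_{24} = 44,  b_{25} = 38,  b_{26} = 4,  b_{27} = 8,  b_{28} = 11,  b_{29} = 28,  b_{30} = 26.
The sequence repeats with period 29.
(2196 - 1) mod 29 = 20, so b_{2196} = b_{21} = 31.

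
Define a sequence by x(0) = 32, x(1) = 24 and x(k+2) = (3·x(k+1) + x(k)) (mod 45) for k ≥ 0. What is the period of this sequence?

We have x(0) = 32,  x(1) = 24,  x(2) = 14,  x(3) = 21,  x(4) = 32,  x(5) = 27,  x(6) = 23,  x(7) = 6,  x(8) = 41,  x(9) = 39,  x(10) = 23,  x(11) = 18,  x(12) = 32,  x(13) = 24.
Since (x(12), x(13)) = (x(0), x(1)) = (32, 24) (two consecutive terms determine the rest), the sequence is periodic with period 12.

12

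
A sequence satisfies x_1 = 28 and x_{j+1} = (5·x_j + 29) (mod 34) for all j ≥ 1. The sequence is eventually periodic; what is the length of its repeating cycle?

16

Listing terms: x_1 = 28; x_2 = 33; x_3 = 24; x_4 = 13; x_5 = 26; x_6 = 23; x_7 = 8; x_8 = 1; x_9 = 0; x_{10} = 29; x_{11} = 4; x_{12} = 15; x_{13} = 2; x_{14} = 5; x_{15} = 20; x_{16} = 27; x_{17} = 28.
The sequence repeats with period 16.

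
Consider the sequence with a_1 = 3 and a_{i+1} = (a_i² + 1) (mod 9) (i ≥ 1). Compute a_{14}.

a_1 = 3; a_2 = 1; a_3 = 2; a_4 = 5; a_5 = 8; a_6 = 2.
Since a_6 = a_3 = 2, the sequence is eventually periodic: after a pre-period of length 2 it cycles with period 3.
For i ≥ 3, a_i depends only on (i - 3) mod 3. (14 - 3) mod 3 = 2, so a_{14} = a_5 = 8.

8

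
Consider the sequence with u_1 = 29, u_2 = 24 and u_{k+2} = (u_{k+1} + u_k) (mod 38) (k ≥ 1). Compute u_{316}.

19

Computing terms: u_1 = 29, u_2 = 24, u_3 = 15, u_4 = 1, u_5 = 16, u_6 = 17, u_7 = 33, u_8 = 12, u_9 = 7, u_{10} = 19, u_{11} = 26, u_{12} = 7, u_{13} = 33, u_{14} = 2, u_{15} = 35, u_{16} = 37, u_{17} = 34, u_{18} = 33, u_{19} = 29, u_{20} = 24.
Since (u_{19}, u_{20}) = (u_1, u_2) = (29, 24) (two consecutive terms determine the rest), the sequence is periodic with period 18.
(316 - 1) mod 18 = 9, so u_{316} = u_{10} = 19.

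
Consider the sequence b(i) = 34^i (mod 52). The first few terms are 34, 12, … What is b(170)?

12

Listing terms: b(1) = 34; b(2) = 12; b(3) = 44; b(4) = 40; b(5) = 8; b(6) = 12.
Since b(6) = b(2) = 12, the sequence is eventually periodic: after a pre-period of length 1 it cycles with period 4.
For i ≥ 2, b(i) depends only on (i - 2) mod 4. (170 - 2) mod 4 = 0, so b(170) = b(2) = 12.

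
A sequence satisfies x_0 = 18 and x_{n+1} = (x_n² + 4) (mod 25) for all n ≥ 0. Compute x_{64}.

x_0 = 18,  x_1 = 3,  x_2 = 13,  x_3 = 23,  x_4 = 8,  x_5 = 18.
Since x_5 = x_0 = 18, the sequence is periodic with period 5.
So x_{64} = x_{0 + ((64-0) mod 5)} = x_4 = 8.

8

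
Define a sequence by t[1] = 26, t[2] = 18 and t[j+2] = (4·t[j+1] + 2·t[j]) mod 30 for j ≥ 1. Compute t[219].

We have t[1] = 26; t[2] = 18; t[3] = 4; t[4] = 22; t[5] = 6; t[6] = 8; t[7] = 14; t[8] = 12; t[9] = 16; t[10] = 28; t[11] = 24; t[12] = 2; t[13] = 26; t[14] = 18.
Since (t[13], t[14]) = (t[1], t[2]) = (26, 18) (two consecutive terms determine the rest), the sequence is periodic with period 12.
So t[219] = t[1 + ((219-1) mod 12)] = t[3] = 4.

4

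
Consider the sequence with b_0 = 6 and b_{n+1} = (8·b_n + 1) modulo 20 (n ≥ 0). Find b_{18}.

Listing terms: b_0 = 6,  b_1 = 9,  b_2 = 13,  b_3 = 5,  b_4 = 1,  b_5 = 9.
Since b_5 = b_1 = 9, the sequence is eventually periodic: after a pre-period of length 1 it cycles with period 4.
For n ≥ 1, b_n depends only on (n - 1) mod 4. (18 - 1) mod 4 = 1, so b_{18} = b_2 = 13.

13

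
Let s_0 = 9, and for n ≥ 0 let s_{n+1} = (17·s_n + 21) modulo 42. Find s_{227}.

We have s_0 = 9, s_1 = 6, s_2 = 39, s_3 = 12, s_4 = 15, s_5 = 24, s_6 = 9.
The sequence repeats with period 6.
So s_{227} = s_{0 + ((227-0) mod 6)} = s_5 = 24.

24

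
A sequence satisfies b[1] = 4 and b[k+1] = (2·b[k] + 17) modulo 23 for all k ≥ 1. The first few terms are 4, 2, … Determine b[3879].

16

Computing terms: b[1] = 4, b[2] = 2, b[3] = 21, b[4] = 13, b[5] = 20, b[6] = 11, b[7] = 16, b[8] = 3, b[9] = 0, b[10] = 17, b[11] = 5, b[12] = 4.
Since b[12] = b[1] = 4, the sequence is periodic with period 11.
So b[3879] = b[1 + ((3879-1) mod 11)] = b[7] = 16.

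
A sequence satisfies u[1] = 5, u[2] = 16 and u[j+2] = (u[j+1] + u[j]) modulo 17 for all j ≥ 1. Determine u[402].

Listing terms: u[1] = 5,  u[2] = 16,  u[3] = 4,  u[4] = 3,  u[5] = 7,  u[6] = 10,  u[7] = 0,  u[8] = 10,  u[9] = 10,  u[10] = 3,  u[11] = 13,  u[12] = 16,  u[13] = 12,  u[14] = 11,  u[15] = 6,  u[16] = 0,  u[17] = 6,  u[18] = 6,  u[19] = 12,  u[20] = 1,  u[21] = 13,  u[22] = 14,  u[23] = 10,  u[24] = 7,  u[25] = 0,  u[26] = 7,  u[27] = 7,  u[28] = 14,  u[29] = 4,  u[30] = 1,  u[31] = 5,  u[32] = 6,  u[33] = 11,  u[34] = 0,  u[35] = 11,  u[36] = 11,  u[37] = 5,  u[38] = 16.
The sequence repeats with period 36.
So u[402] = u[1 + ((402-1) mod 36)] = u[6] = 10.

10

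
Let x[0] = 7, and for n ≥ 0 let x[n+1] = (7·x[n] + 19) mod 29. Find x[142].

2

Listing terms: x[0] = 7,  x[1] = 10,  x[2] = 2,  x[3] = 4,  x[4] = 18,  x[5] = 0,  x[6] = 19,  x[7] = 7.
The sequence repeats with period 7.
So x[142] = x[0 + ((142-0) mod 7)] = x[2] = 2.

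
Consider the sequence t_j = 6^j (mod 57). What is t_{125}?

54

Listing terms: t_0 = 1; t_1 = 6; t_2 = 36; t_3 = 45; t_4 = 42; t_5 = 24; t_6 = 30; t_7 = 9; t_8 = 54; t_9 = 39; t_{10} = 6.
Since t_{10} = t_1 = 6, the sequence is eventually periodic: after a pre-period of length 1 it cycles with period 9.
For j ≥ 1, t_j depends only on (j - 1) mod 9. (125 - 1) mod 9 = 7, so t_{125} = t_8 = 54.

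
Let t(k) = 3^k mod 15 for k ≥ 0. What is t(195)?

Listing terms: t(0) = 1,  t(1) = 3,  t(2) = 9,  t(3) = 12,  t(4) = 6,  t(5) = 3.
Since t(5) = t(1) = 3, the sequence is eventually periodic: after a pre-period of length 1 it cycles with period 4.
For k ≥ 1, t(k) depends only on (k - 1) mod 4. (195 - 1) mod 4 = 2, so t(195) = t(3) = 12.

12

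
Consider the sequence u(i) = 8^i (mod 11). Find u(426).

Computing terms: u(0) = 1,  u(1) = 8,  u(2) = 9,  u(3) = 6,  u(4) = 4,  u(5) = 10,  u(6) = 3,  u(7) = 2,  u(8) = 5,  u(9) = 7,  u(10) = 1.
Since u(10) = u(0) = 1, the sequence is periodic with period 10.
So u(426) = u(0 + ((426-0) mod 10)) = u(6) = 3.

3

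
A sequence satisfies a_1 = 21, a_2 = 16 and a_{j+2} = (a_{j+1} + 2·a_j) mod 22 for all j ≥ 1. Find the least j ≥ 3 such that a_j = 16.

12

a_1 = 21; a_2 = 16; a_3 = 14; a_4 = 2; a_5 = 8; a_6 = 12; a_7 = 6; a_8 = 8; a_9 = 20; a_{10} = 14; a_{11} = 10; a_{12} = 16; a_{13} = 14.
Since (a_{12}, a_{13}) = (a_2, a_3) = (16, 14) (two consecutive terms determine the rest), the sequence is eventually periodic: after a pre-period of length 1 it cycles with period 10.
The value 16 next appears (with j ≥ 3) at a_{12}.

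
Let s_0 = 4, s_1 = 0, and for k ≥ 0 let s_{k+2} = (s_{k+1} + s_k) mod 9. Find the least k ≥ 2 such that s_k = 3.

5

Computing terms: s_0 = 4,  s_1 = 0,  s_2 = 4,  s_3 = 4,  s_4 = 8,  s_5 = 3,  s_6 = 2,  s_7 = 5,  s_8 = 7,  s_9 = 3,  s_{10} = 1,  s_{11} = 4,  s_{12} = 5,  s_{13} = 0,  s_{14} = 5,  s_{15} = 5,  s_{16} = 1,  s_{17} = 6,  s_{18} = 7,  s_{19} = 4,  s_{20} = 2,  s_{21} = 6,  s_{22} = 8,  s_{23} = 5,  s_{24} = 4,  s_{25} = 0.
Since (s_{24}, s_{25}) = (s_0, s_1) = (4, 0) (two consecutive terms determine the rest), the sequence is periodic with period 24.
The value 3 first appears (with k ≥ 2) at s_5.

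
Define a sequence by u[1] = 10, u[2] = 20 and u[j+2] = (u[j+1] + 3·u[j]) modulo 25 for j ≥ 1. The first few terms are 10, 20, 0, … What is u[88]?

15

u[1] = 10,  u[2] = 20,  u[3] = 0,  u[4] = 10,  u[5] = 10,  u[6] = 15,  u[7] = 20,  u[8] = 15,  u[9] = 0,  u[10] = 20,  u[11] = 20,  u[12] = 5,  u[13] = 15,  u[14] = 5,  u[15] = 0,  u[16] = 15,  u[17] = 15,  u[18] = 10,  u[19] = 5,  u[20] = 10,  u[21] = 0,  u[22] = 5,  u[23] = 5,  u[24] = 20,  u[25] = 10,  u[26] = 20.
Since (u[25], u[26]) = (u[1], u[2]) = (10, 20) (two consecutive terms determine the rest), the sequence is periodic with period 24.
So u[88] = u[1 + ((88-1) mod 24)] = u[16] = 15.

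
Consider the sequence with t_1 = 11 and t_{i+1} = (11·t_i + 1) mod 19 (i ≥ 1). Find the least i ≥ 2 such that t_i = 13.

3

Listing terms: t_1 = 11; t_2 = 8; t_3 = 13; t_4 = 11.
Since t_4 = t_1 = 11, the sequence is periodic with period 3.
The value 13 first appears (with i ≥ 2) at t_3.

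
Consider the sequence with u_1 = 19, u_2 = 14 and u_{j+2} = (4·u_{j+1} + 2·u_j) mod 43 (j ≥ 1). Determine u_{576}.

Listing terms: u_1 = 19,  u_2 = 14,  u_3 = 8,  u_4 = 17,  u_5 = 41,  u_6 = 26,  u_7 = 14,  u_8 = 22,  u_9 = 30,  u_{10} = 35,  u_{11} = 28,  u_{12} = 10,  u_{13} = 10,  u_{14} = 17,  u_{15} = 2,  u_{16} = 42,  u_{17} = 0,  u_{18} = 41,  u_{19} = 35,  u_{20} = 7,  u_{21} = 12,  u_{22} = 19,  u_{23} = 14.
Since (u_{22}, u_{23}) = (u_1, u_2) = (19, 14) (two consecutive terms determine the rest), the sequence is periodic with period 21.
(576 - 1) mod 21 = 8, so u_{576} = u_9 = 30.

30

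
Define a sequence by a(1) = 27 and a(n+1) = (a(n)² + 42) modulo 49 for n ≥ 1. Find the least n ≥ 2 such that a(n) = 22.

4

Listing terms: a(1) = 27,  a(2) = 36,  a(3) = 15,  a(4) = 22,  a(5) = 36.
Since a(5) = a(2) = 36, the sequence is eventually periodic: after a pre-period of length 1 it cycles with period 3.
The value 22 first appears (with n ≥ 2) at a(4).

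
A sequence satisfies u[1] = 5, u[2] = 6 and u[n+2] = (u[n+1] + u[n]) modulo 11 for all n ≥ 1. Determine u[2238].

u[1] = 5, u[2] = 6, u[3] = 0, u[4] = 6, u[5] = 6, u[6] = 1, u[7] = 7, u[8] = 8, u[9] = 4, u[10] = 1, u[11] = 5, u[12] = 6.
Since (u[11], u[12]) = (u[1], u[2]) = (5, 6) (two consecutive terms determine the rest), the sequence is periodic with period 10.
So u[2238] = u[1 + ((2238-1) mod 10)] = u[8] = 8.

8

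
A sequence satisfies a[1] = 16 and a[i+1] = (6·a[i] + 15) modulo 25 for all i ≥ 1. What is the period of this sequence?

5

Computing terms: a[1] = 16,  a[2] = 11,  a[3] = 6,  a[4] = 1,  a[5] = 21,  a[6] = 16.
The sequence repeats with period 5.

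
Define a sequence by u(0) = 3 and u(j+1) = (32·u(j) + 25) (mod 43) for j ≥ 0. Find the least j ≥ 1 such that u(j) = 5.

8

Computing terms: u(0) = 3, u(1) = 35, u(2) = 27, u(3) = 29, u(4) = 7, u(5) = 34, u(6) = 38, u(7) = 37, u(8) = 5, u(9) = 13, u(10) = 11, u(11) = 33, u(12) = 6, u(13) = 2, u(14) = 3.
The sequence repeats with period 14.
The value 5 first appears (with j ≥ 1) at u(8).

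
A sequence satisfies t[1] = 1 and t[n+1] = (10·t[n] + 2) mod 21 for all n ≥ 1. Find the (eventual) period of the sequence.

6

t[1] = 1, t[2] = 12, t[3] = 17, t[4] = 4, t[5] = 0, t[6] = 2, t[7] = 1.
Since t[7] = t[1] = 1, the sequence is periodic with period 6.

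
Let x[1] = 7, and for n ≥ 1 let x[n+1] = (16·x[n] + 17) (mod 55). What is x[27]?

19

Listing terms: x[1] = 7,  x[2] = 19,  x[3] = 46,  x[4] = 38,  x[5] = 20,  x[6] = 7.
The sequence repeats with period 5.
(27 - 1) mod 5 = 1, so x[27] = x[2] = 19.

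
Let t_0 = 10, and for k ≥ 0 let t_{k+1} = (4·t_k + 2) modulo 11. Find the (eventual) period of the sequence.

5

Listing terms: t_0 = 10, t_1 = 9, t_2 = 5, t_3 = 0, t_4 = 2, t_5 = 10.
Since t_5 = t_0 = 10, the sequence is periodic with period 5.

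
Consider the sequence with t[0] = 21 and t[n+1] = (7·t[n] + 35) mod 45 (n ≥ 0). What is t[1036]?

Listing terms: t[0] = 21, t[1] = 2, t[2] = 4, t[3] = 18, t[4] = 26, t[5] = 37, t[6] = 24, t[7] = 23, t[8] = 16, t[9] = 12, t[10] = 29, t[11] = 13, t[12] = 36, t[13] = 17, t[14] = 19, t[15] = 33, t[16] = 41, t[17] = 7, t[18] = 39, t[19] = 38, t[20] = 31, t[21] = 27, t[22] = 44, t[23] = 28, t[24] = 6, t[25] = 32, t[26] = 34, t[27] = 3, t[28] = 11, t[29] = 22, t[30] = 9, t[31] = 8, t[32] = 1, t[33] = 42, t[34] = 14, t[35] = 43, t[36] = 21.
The sequence repeats with period 36.
So t[1036] = t[0 + ((1036-0) mod 36)] = t[28] = 11.

11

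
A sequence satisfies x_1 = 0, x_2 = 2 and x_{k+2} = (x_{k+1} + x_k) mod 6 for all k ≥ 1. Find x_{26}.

2

We have x_1 = 0, x_2 = 2, x_3 = 2, x_4 = 4, x_5 = 0, x_6 = 4, x_7 = 4, x_8 = 2, x_9 = 0, x_{10} = 2.
Since (x_9, x_{10}) = (x_1, x_2) = (0, 2) (two consecutive terms determine the rest), the sequence is periodic with period 8.
So x_{26} = x_{1 + ((26-1) mod 8)} = x_2 = 2.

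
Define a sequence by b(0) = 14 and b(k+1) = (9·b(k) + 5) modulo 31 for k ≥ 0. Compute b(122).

Computing terms: b(0) = 14; b(1) = 7; b(2) = 6; b(3) = 28; b(4) = 9; b(5) = 24; b(6) = 4; b(7) = 10; b(8) = 2; b(9) = 23; b(10) = 26; b(11) = 22; b(12) = 17; b(13) = 3; b(14) = 1; b(15) = 14.
The sequence repeats with period 15.
(122 - 0) mod 15 = 2, so b(122) = b(2) = 6.

6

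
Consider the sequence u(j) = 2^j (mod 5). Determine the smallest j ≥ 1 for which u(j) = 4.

We have u(0) = 1, u(1) = 2, u(2) = 4, u(3) = 3, u(4) = 1.
The sequence repeats with period 4.
The value 4 first appears (with j ≥ 1) at u(2).

2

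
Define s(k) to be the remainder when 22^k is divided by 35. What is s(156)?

1

Computing terms: s(0) = 1,  s(1) = 22,  s(2) = 29,  s(3) = 8,  s(4) = 1.
The sequence repeats with period 4.
So s(156) = s(0 + ((156-0) mod 4)) = s(0) = 1.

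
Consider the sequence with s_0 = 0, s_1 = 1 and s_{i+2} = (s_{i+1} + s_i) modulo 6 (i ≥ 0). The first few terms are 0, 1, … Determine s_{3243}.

2

Listing terms: s_0 = 0; s_1 = 1; s_2 = 1; s_3 = 2; s_4 = 3; s_5 = 5; s_6 = 2; s_7 = 1; s_8 = 3; s_9 = 4; s_{10} = 1; s_{11} = 5; s_{12} = 0; s_{13} = 5; s_{14} = 5; s_{15} = 4; s_{16} = 3; s_{17} = 1; s_{18} = 4; s_{19} = 5; s_{20} = 3; s_{21} = 2; s_{22} = 5; s_{23} = 1; s_{24} = 0; s_{25} = 1.
The sequence repeats with period 24.
(3243 - 0) mod 24 = 3, so s_{3243} = s_3 = 2.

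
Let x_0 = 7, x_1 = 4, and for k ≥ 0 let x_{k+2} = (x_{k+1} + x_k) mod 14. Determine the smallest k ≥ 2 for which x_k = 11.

We have x_0 = 7; x_1 = 4; x_2 = 11; x_3 = 1; x_4 = 12; x_5 = 13; x_6 = 11; x_7 = 10; x_8 = 7; x_9 = 3; x_{10} = 10; x_{11} = 13; x_{12} = 9; x_{13} = 8; x_{14} = 3; x_{15} = 11; x_{16} = 0; x_{17} = 11; x_{18} = 11; x_{19} = 8; x_{20} = 5; x_{21} = 13; x_{22} = 4; x_{23} = 3; x_{24} = 7; x_{25} = 10; x_{26} = 3; x_{27} = 13; x_{28} = 2; x_{29} = 1; x_{30} = 3; x_{31} = 4; x_{32} = 7; x_{33} = 11; x_{34} = 4; x_{35} = 1; x_{36} = 5; x_{37} = 6; x_{38} = 11; x_{39} = 3; x_{40} = 0; x_{41} = 3; x_{42} = 3; x_{43} = 6; x_{44} = 9; x_{45} = 1; x_{46} = 10; x_{47} = 11; x_{48} = 7; x_{49} = 4.
Since (x_{48}, x_{49}) = (x_0, x_1) = (7, 4) (two consecutive terms determine the rest), the sequence is periodic with period 48.
The value 11 first appears (with k ≥ 2) at x_2.

2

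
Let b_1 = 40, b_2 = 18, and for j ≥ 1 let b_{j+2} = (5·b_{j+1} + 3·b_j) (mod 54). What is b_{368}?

6

Listing terms: b_1 = 40, b_2 = 18, b_3 = 48, b_4 = 24, b_5 = 48, b_6 = 42, b_7 = 30, b_8 = 6, b_9 = 12, b_{10} = 24, b_{11} = 48.
Since (b_{10}, b_{11}) = (b_4, b_5) = (24, 48) (two consecutive terms determine the rest), the sequence is eventually periodic: after a pre-period of length 3 it cycles with period 6.
For j ≥ 4, b_j depends only on (j - 4) mod 6. (368 - 4) mod 6 = 4, so b_{368} = b_8 = 6.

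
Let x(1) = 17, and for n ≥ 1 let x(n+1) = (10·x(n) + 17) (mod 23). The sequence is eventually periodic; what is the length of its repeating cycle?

22

Computing terms: x(1) = 17; x(2) = 3; x(3) = 1; x(4) = 4; x(5) = 11; x(6) = 12; x(7) = 22; x(8) = 7; x(9) = 18; x(10) = 13; x(11) = 9; x(12) = 15; x(13) = 6; x(14) = 8; x(15) = 5; x(16) = 21; x(17) = 20; x(18) = 10; x(19) = 2; x(20) = 14; x(21) = 19; x(22) = 0; x(23) = 17.
Since x(23) = x(1) = 17, the sequence is periodic with period 22.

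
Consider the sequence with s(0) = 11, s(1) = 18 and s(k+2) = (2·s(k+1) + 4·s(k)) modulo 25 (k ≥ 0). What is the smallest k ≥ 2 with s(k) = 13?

Listing terms: s(0) = 11,  s(1) = 18,  s(2) = 5,  s(3) = 7,  s(4) = 9,  s(5) = 21,  s(6) = 3,  s(7) = 15,  s(8) = 17,  s(9) = 19,  s(10) = 6,  s(11) = 13,  s(12) = 0,  s(13) = 2,  s(14) = 4,  s(15) = 16,  s(16) = 23,  s(17) = 10,  s(18) = 12,  s(19) = 14,  s(20) = 1,  s(21) = 8,  s(22) = 20,  s(23) = 22,  s(24) = 24,  s(25) = 11,  s(26) = 18.
Since (s(25), s(26)) = (s(0), s(1)) = (11, 18) (two consecutive terms determine the rest), the sequence is periodic with period 25.
The value 13 first appears (with k ≥ 2) at s(11).

11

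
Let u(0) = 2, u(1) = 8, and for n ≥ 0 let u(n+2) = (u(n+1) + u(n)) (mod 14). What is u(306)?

10

We have u(0) = 2; u(1) = 8; u(2) = 10; u(3) = 4; u(4) = 0; u(5) = 4; u(6) = 4; u(7) = 8; u(8) = 12; u(9) = 6; u(10) = 4; u(11) = 10; u(12) = 0; u(13) = 10; u(14) = 10; u(15) = 6; u(16) = 2; u(17) = 8.
The sequence repeats with period 16.
(306 - 0) mod 16 = 2, so u(306) = u(2) = 10.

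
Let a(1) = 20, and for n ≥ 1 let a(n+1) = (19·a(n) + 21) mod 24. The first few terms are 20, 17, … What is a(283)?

Listing terms: a(1) = 20,  a(2) = 17,  a(3) = 8,  a(4) = 5,  a(5) = 20.
Since a(5) = a(1) = 20, the sequence is periodic with period 4.
So a(283) = a(1 + ((283-1) mod 4)) = a(3) = 8.

8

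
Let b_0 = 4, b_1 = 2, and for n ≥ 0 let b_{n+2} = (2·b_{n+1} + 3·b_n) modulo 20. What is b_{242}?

We have b_0 = 4,  b_1 = 2,  b_2 = 16,  b_3 = 18,  b_4 = 4,  b_5 = 2.
The sequence repeats with period 4.
(242 - 0) mod 4 = 2, so b_{242} = b_2 = 16.

16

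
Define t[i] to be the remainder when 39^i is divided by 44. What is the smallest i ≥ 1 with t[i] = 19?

7

Computing terms: t[0] = 1; t[1] = 39; t[2] = 25; t[3] = 7; t[4] = 9; t[5] = 43; t[6] = 5; t[7] = 19; t[8] = 37; t[9] = 35; t[10] = 1.
Since t[10] = t[0] = 1, the sequence is periodic with period 10.
The value 19 first appears (with i ≥ 1) at t[7].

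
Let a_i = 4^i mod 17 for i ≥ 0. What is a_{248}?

a_0 = 1,  a_1 = 4,  a_2 = 16,  a_3 = 13,  a_4 = 1.
The sequence repeats with period 4.
(248 - 0) mod 4 = 0, so a_{248} = a_0 = 1.

1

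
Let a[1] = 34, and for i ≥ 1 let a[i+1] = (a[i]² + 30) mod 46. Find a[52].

Listing terms: a[1] = 34,  a[2] = 36,  a[3] = 38,  a[4] = 2,  a[5] = 34.
Since a[5] = a[1] = 34, the sequence is periodic with period 4.
(52 - 1) mod 4 = 3, so a[52] = a[4] = 2.

2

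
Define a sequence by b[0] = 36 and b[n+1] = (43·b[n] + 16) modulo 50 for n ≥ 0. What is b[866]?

Listing terms: b[0] = 36; b[1] = 14; b[2] = 18; b[3] = 40; b[4] = 36.
The sequence repeats with period 4.
(866 - 0) mod 4 = 2, so b[866] = b[2] = 18.

18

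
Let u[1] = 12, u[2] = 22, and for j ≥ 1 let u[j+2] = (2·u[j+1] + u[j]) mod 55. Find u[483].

Listing terms: u[1] = 12, u[2] = 22, u[3] = 1, u[4] = 24, u[5] = 49, u[6] = 12, u[7] = 18, u[8] = 48, u[9] = 4, u[10] = 1, u[11] = 6, u[12] = 13, u[13] = 32, u[14] = 22, u[15] = 21, u[16] = 9, u[17] = 39, u[18] = 32, u[19] = 48, u[20] = 18, u[21] = 29, u[22] = 21, u[23] = 16, u[24] = 53, u[25] = 12, u[26] = 22.
The sequence repeats with period 24.
(483 - 1) mod 24 = 2, so u[483] = u[3] = 1.

1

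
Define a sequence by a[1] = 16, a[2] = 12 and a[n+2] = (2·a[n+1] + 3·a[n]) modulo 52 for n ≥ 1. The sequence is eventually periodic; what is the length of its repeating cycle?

a[1] = 16, a[2] = 12, a[3] = 20, a[4] = 24, a[5] = 4, a[6] = 28, a[7] = 16, a[8] = 12.
Since (a[7], a[8]) = (a[1], a[2]) = (16, 12) (two consecutive terms determine the rest), the sequence is periodic with period 6.

6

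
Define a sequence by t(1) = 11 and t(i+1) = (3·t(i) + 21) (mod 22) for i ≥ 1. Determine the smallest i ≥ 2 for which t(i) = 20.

Computing terms: t(1) = 11, t(2) = 10, t(3) = 7, t(4) = 20, t(5) = 15, t(6) = 0, t(7) = 21, t(8) = 18, t(9) = 9, t(10) = 4, t(11) = 11.
The sequence repeats with period 10.
The value 20 first appears (with i ≥ 2) at t(4).

4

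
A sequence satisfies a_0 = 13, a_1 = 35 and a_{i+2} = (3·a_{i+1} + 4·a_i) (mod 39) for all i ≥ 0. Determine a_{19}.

We have a_0 = 13,  a_1 = 35,  a_2 = 1,  a_3 = 26,  a_4 = 4,  a_5 = 38,  a_6 = 13,  a_7 = 35.
Since (a_6, a_7) = (a_0, a_1) = (13, 35) (two consecutive terms determine the rest), the sequence is periodic with period 6.
(19 - 0) mod 6 = 1, so a_{19} = a_1 = 35.

35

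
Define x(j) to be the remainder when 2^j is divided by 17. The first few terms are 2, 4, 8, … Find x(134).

Listing terms: x(1) = 2; x(2) = 4; x(3) = 8; x(4) = 16; x(5) = 15; x(6) = 13; x(7) = 9; x(8) = 1; x(9) = 2.
Since x(9) = x(1) = 2, the sequence is periodic with period 8.
(134 - 1) mod 8 = 5, so x(134) = x(6) = 13.

13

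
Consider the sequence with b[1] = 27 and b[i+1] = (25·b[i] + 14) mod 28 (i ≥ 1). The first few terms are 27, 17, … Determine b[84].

b[1] = 27; b[2] = 17; b[3] = 19; b[4] = 13; b[5] = 3; b[6] = 5; b[7] = 27.
The sequence repeats with period 6.
So b[84] = b[1 + ((84-1) mod 6)] = b[6] = 5.

5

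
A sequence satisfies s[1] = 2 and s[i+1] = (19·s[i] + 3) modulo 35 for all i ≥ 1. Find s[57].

12

s[1] = 2,  s[2] = 6,  s[3] = 12,  s[4] = 21,  s[5] = 17,  s[6] = 11,  s[7] = 2.
The sequence repeats with period 6.
So s[57] = s[1 + ((57-1) mod 6)] = s[3] = 12.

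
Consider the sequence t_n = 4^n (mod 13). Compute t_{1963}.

4

Computing terms: t_0 = 1, t_1 = 4, t_2 = 3, t_3 = 12, t_4 = 9, t_5 = 10, t_6 = 1.
Since t_6 = t_0 = 1, the sequence is periodic with period 6.
So t_{1963} = t_{0 + ((1963-0) mod 6)} = t_1 = 4.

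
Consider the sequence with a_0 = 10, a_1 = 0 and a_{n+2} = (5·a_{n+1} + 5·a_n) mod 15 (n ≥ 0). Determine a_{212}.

5

We have a_0 = 10,  a_1 = 0,  a_2 = 5,  a_3 = 10,  a_4 = 0.
The sequence repeats with period 3.
(212 - 0) mod 3 = 2, so a_{212} = a_2 = 5.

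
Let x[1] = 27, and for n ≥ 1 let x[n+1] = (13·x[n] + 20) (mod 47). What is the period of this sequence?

46

x[1] = 27, x[2] = 42, x[3] = 2, x[4] = 46, x[5] = 7, x[6] = 17, x[7] = 6, x[8] = 4, x[9] = 25, x[10] = 16, x[11] = 40, x[12] = 23, x[13] = 37, x[14] = 31, x[15] = 0, x[16] = 20, x[17] = 45, x[18] = 41, x[19] = 36, x[20] = 18, x[21] = 19, x[22] = 32, x[23] = 13, x[24] = 1, x[25] = 33, x[26] = 26, x[27] = 29, x[28] = 21, x[29] = 11, x[30] = 22, x[31] = 24, x[32] = 3, x[33] = 12, x[34] = 35, x[35] = 5, x[36] = 38, x[37] = 44, x[38] = 28, x[39] = 8, x[40] = 30, x[41] = 34, x[42] = 39, x[43] = 10, x[44] = 9, x[45] = 43, x[46] = 15, x[47] = 27.
Since x[47] = x[1] = 27, the sequence is periodic with period 46.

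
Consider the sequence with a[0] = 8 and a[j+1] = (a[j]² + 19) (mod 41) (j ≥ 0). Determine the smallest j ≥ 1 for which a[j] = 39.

Listing terms: a[0] = 8, a[1] = 1, a[2] = 20, a[3] = 9, a[4] = 18, a[5] = 15, a[6] = 39, a[7] = 23, a[8] = 15.
Since a[8] = a[5] = 15, the sequence is eventually periodic: after a pre-period of length 5 it cycles with period 3.
The value 39 first appears (with j ≥ 1) at a[6].

6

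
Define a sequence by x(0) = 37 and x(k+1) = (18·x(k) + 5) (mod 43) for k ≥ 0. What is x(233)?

7

Listing terms: x(0) = 37,  x(1) = 26,  x(2) = 0,  x(3) = 5,  x(4) = 9,  x(5) = 38,  x(6) = 1,  x(7) = 23,  x(8) = 32,  x(9) = 22,  x(10) = 14,  x(11) = 42,  x(12) = 30,  x(13) = 29,  x(14) = 11,  x(15) = 31,  x(16) = 4,  x(17) = 34,  x(18) = 15,  x(19) = 17,  x(20) = 10,  x(21) = 13,  x(22) = 24,  x(23) = 7,  x(24) = 2,  x(25) = 41,  x(26) = 12,  x(27) = 6,  x(28) = 27,  x(29) = 18,  x(30) = 28,  x(31) = 36,  x(32) = 8,  x(33) = 20,  x(34) = 21,  x(35) = 39,  x(36) = 19,  x(37) = 3,  x(38) = 16,  x(39) = 35,  x(40) = 33,  x(41) = 40,  x(42) = 37.
The sequence repeats with period 42.
So x(233) = x(0 + ((233-0) mod 42)) = x(23) = 7.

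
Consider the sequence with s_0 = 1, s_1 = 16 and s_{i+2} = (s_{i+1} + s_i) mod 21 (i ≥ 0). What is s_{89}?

19

s_0 = 1,  s_1 = 16,  s_2 = 17,  s_3 = 12,  s_4 = 8,  s_5 = 20,  s_6 = 7,  s_7 = 6,  s_8 = 13,  s_9 = 19,  s_{10} = 11,  s_{11} = 9,  s_{12} = 20,  s_{13} = 8,  s_{14} = 7,  s_{15} = 15,  s_{16} = 1,  s_{17} = 16.
Since (s_{16}, s_{17}) = (s_0, s_1) = (1, 16) (two consecutive terms determine the rest), the sequence is periodic with period 16.
(89 - 0) mod 16 = 9, so s_{89} = s_9 = 19.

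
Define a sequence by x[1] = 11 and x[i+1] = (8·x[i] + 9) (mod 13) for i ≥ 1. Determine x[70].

We have x[1] = 11, x[2] = 6, x[3] = 5, x[4] = 10, x[5] = 11.
Since x[5] = x[1] = 11, the sequence is periodic with period 4.
(70 - 1) mod 4 = 1, so x[70] = x[2] = 6.

6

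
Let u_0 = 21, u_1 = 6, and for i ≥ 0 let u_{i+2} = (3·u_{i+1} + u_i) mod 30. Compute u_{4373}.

27

Computing terms: u_0 = 21; u_1 = 6; u_2 = 9; u_3 = 3; u_4 = 18; u_5 = 27; u_6 = 9; u_7 = 24; u_8 = 21; u_9 = 27; u_{10} = 12; u_{11} = 3; u_{12} = 21; u_{13} = 6.
Since (u_{12}, u_{13}) = (u_0, u_1) = (21, 6) (two consecutive terms determine the rest), the sequence is periodic with period 12.
(4373 - 0) mod 12 = 5, so u_{4373} = u_5 = 27.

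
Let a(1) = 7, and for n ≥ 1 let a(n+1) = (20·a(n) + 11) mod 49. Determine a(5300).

46

a(1) = 7,  a(2) = 4,  a(3) = 42,  a(4) = 18,  a(5) = 28,  a(6) = 32,  a(7) = 14,  a(8) = 46,  a(9) = 0,  a(10) = 11,  a(11) = 35,  a(12) = 25,  a(13) = 21,  a(14) = 39,  a(15) = 7.
The sequence repeats with period 14.
So a(5300) = a(1 + ((5300-1) mod 14)) = a(8) = 46.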